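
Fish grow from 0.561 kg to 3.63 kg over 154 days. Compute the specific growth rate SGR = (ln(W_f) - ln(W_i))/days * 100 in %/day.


ln(W_f) = ln(3.63) = 1.2892326
ln(W_i) = ln(0.561) = -0.57803437
ln(W_f) - ln(W_i) = 1.2892326 - -0.57803437 = 1.867267
SGR = 1.867267 / 154 * 100 = 1.21251 %/day

1.21251 %/day


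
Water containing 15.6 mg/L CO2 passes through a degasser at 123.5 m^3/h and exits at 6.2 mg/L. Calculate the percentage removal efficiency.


CO2_out / CO2_in = 6.2 / 15.6 = 0.3974359
Fraction remaining = 0.3974359
efficiency = (1 - 0.3974359) * 100 = 60.2564 %

60.2564 %


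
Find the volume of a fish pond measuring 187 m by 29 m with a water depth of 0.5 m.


Base area = L * W = 187 * 29 = 5423 m^2
Volume = area * depth = 5423 * 0.5 = 2711.5 m^3

2711.5 m^3


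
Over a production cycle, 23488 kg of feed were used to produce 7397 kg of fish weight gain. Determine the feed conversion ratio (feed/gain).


FCR = feed consumed / weight gained
FCR = 23488 kg / 7397 kg = 3.17534

3.17534


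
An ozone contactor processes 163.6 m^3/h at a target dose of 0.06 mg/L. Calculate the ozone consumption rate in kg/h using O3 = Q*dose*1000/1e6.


O3 demand (mg/h) = Q * dose * 1000 = 163.6 * 0.06 * 1000 = 9816 mg/h
Convert mg to kg: 9816 / 1e6 = 0.009816 kg/h

0.009816 kg/h


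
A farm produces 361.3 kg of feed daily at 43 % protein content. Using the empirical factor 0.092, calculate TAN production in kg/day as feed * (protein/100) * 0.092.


Protein in feed = 361.3 * 43/100 = 155.359 kg/day
TAN = protein * 0.092 = 155.359 * 0.092 = 14.293028 kg/day

14.293028 kg/day


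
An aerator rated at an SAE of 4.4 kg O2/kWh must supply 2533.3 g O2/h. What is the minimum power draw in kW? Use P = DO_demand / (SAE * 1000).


SAE in g O2/kWh = 4.4 * 1000 = 4400 g/kWh
P = DO_demand / SAE_g = 2533.3 / 4400 = 0.57575 kW

0.57575 kW


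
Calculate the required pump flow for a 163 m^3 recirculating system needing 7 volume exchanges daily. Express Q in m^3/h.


Daily recirculation volume = 163 m^3 * 7 = 1141 m^3/day
Flow rate Q = daily volume / 24 h = 1141 / 24 = 47.5417 m^3/h

47.5417 m^3/h


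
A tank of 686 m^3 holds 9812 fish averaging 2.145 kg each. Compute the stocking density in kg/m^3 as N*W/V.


Total biomass = 9812 fish * 2.145 kg = 21046.74 kg
Density = total biomass / volume = 21046.74 / 686 = 30.6804 kg/m^3

30.6804 kg/m^3


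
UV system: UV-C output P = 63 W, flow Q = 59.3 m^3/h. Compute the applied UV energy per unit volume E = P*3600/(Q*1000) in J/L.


Energy delivered per hour = 63 W * 3600 s = 226800 J/h
Volume treated per hour = 59.3 m^3/h * 1000 = 59300 L/h
dose = 226800 / 59300 = 3.82462 J/L

3.82462 J/L


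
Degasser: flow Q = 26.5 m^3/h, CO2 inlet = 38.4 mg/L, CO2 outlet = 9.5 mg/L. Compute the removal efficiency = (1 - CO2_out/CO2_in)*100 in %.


CO2_out / CO2_in = 9.5 / 38.4 = 0.24739583
Fraction remaining = 0.24739583
efficiency = (1 - 0.24739583) * 100 = 75.2604 %

75.2604 %


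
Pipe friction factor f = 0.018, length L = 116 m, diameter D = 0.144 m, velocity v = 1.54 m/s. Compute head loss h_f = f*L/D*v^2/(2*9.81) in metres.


v^2 = 1.54^2 = 2.3716 m^2/s^2
L/D = 116/0.144 = 805.55556
h_f = f*(L/D)*v^2/(2g) = 0.018 * 805.55556 * 2.3716 / 19.62 = 1.75271 m

1.75271 m


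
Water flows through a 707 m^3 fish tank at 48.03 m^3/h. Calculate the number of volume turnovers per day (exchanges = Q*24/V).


Daily flow volume = 48.03 m^3/h * 24 h = 1152.72 m^3/day
Exchanges = daily flow / tank volume = 1152.72 / 707 = 1.63044 exchanges/day

1.63044 exchanges/day


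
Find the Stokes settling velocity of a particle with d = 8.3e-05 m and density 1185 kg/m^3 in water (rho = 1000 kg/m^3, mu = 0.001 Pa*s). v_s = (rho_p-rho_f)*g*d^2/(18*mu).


Density difference: rho_p - rho_f = 1185 - 1000 = 185 kg/m^3
d^2 = (8.3e-05)^2 = 6.889e-09 m^2
Numerator = (rho_p - rho_f) * g * d^2 = 185 * 9.81 * 6.889e-09 = 1.2502502e-05
Denominator = 18 * mu = 18 * 0.001 = 0.018
v_s = 1.2502502e-05 / 0.018 = 6.94583e-04 m/s
Check: Re = rho_f * v_s * d / mu = 1000 * 6.94583e-04 * 8.3e-05 / 0.001 = 0.0577 < 1, so Stokes' law applies.

6.94583e-04 m/s


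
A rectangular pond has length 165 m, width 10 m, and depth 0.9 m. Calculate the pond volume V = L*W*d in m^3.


Base area = L * W = 165 * 10 = 1650 m^2
Volume = area * depth = 1650 * 0.9 = 1485 m^3

1485 m^3


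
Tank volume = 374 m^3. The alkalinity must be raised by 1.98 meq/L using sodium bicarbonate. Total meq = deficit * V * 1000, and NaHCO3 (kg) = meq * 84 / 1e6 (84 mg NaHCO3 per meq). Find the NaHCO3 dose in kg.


Tank volume in L = 374 m^3 * 1000 = 374000 L
Total meq required = 1.98 meq/L * 374000 L = 740520 meq
NaHCO3 mass = 740520 meq * 84 mg/meq / 1e6 = 62.2037 kg

62.2037 kg


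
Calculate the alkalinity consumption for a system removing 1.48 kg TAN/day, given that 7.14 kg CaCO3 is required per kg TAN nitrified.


Alkalinity factor: 7.14 kg CaCO3 consumed per kg TAN nitrified
alk = 1.48 kg TAN * 7.14 = 10.5672 kg CaCO3/day

10.5672 kg CaCO3/day


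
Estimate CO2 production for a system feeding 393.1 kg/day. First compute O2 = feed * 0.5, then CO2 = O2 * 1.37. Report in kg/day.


O2 = 393.1 * 0.5 = 196.55
CO2 = 196.55 * 1.37 = 269.2735

269.2735 kg/day


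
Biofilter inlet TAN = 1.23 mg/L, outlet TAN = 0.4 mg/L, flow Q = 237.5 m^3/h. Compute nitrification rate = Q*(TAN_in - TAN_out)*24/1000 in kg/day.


Concentration drop: TAN_in - TAN_out = 1.23 - 0.4 = 0.83 mg/L
Hourly TAN removed = Q * dTAN = 237.5 m^3/h * 0.83 mg/L = 197.125 g/h  (m^3/h * mg/L = g/h)
Daily TAN removed = 197.125 * 24 = 4731 g/day
Convert to kg/day: 4731 / 1000 = 4.731 kg/day

4.731 kg/day


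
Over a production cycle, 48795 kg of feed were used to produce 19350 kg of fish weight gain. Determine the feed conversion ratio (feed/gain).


FCR = feed consumed / weight gained
FCR = 48795 kg / 19350 kg = 2.52171

2.52171


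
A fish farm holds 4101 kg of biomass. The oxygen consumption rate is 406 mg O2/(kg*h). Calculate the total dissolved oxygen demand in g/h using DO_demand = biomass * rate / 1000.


Total O2 consumption (mg/h) = 4101 kg * 406 mg/(kg*h) = 1665006 mg/h
Convert to g/h: 1665006 / 1000 = 1665.006 g/h

1665.006 g/h


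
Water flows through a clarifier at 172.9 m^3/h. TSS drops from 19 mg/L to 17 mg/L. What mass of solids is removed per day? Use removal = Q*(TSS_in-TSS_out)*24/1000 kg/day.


Concentration drop: TSS_in - TSS_out = 19 - 17 = 2 mg/L
Hourly solids removed = Q * dTSS = 172.9 m^3/h * 2 mg/L = 345.8 g/h  (m^3/h * mg/L = g/h)
Daily solids removed = 345.8 * 24 = 8299.2 g/day
Convert g to kg: 8299.2 / 1000 = 8.2992 kg/day

8.2992 kg/day


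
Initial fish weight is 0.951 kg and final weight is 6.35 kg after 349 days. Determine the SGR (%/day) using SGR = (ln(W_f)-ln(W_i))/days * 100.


ln(W_f) = ln(6.35) = 1.8484548
ln(W_i) = ln(0.951) = -0.050241216
ln(W_f) - ln(W_i) = 1.8484548 - -0.050241216 = 1.898696
SGR = 1.898696 / 349 * 100 = 0.544039 %/day

0.544039 %/day


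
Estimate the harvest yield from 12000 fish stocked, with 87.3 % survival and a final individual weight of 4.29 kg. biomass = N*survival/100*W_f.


Survivors = 12000 * 87.3/100 = 10476 fish
Harvest biomass = survivors * W_f = 10476 * 4.29 = 44942.04 kg

44942.04 kg


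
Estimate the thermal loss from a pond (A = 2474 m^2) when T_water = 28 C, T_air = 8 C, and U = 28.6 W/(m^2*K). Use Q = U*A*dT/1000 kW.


Temperature difference dT = 28 - 8 = 20 K
Heat loss (W) = U * A * dT = 28.6 * 2474 * 20 = 1415128 W
Convert to kW: 1415128 / 1000 = 1415.128 kW

1415.128 kW


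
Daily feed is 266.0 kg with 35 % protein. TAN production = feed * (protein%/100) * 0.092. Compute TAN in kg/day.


Protein in feed = 266.0 * 35/100 = 93.1 kg/day
TAN = protein * 0.092 = 93.1 * 0.092 = 8.5652 kg/day

8.5652 kg/day


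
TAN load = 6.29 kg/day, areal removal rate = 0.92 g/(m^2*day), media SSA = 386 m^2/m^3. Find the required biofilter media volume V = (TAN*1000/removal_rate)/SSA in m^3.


A = 6.29*1000 / 0.92 = 6836.9565 m^2
V = 6836.9565 / 386 = 17.7123

17.7123 m^3


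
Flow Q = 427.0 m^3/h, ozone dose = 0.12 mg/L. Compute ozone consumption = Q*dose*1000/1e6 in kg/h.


O3 demand (mg/h) = Q * dose * 1000 = 427.0 * 0.12 * 1000 = 51240 mg/h
Convert mg to kg: 51240 / 1e6 = 0.05124 kg/h

0.05124 kg/h


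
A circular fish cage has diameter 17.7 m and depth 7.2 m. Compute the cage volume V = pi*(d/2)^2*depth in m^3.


r = d/2 = 17.7/2 = 8.85 m
Base area = pi*r^2 = pi*8.85^2 = 246.05739 m^2
Volume = 246.05739 * 7.2 = 1771.61 m^3

1771.61 m^3


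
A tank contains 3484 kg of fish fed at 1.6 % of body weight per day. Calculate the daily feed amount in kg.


Feeding rate fraction = 1.6% / 100 = 0.016
Daily feed = 3484 kg * 0.016 = 55.744 kg/day

55.744 kg/day


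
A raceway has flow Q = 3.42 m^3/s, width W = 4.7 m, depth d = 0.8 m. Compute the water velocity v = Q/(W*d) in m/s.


Cross-sectional area = W * d = 4.7 * 0.8 = 3.76 m^2
Velocity = Q / A = 3.42 / 3.76 = 0.909574 m/s

0.909574 m/s


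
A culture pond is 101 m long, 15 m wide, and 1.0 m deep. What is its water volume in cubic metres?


Base area = L * W = 101 * 15 = 1515 m^2
Volume = area * depth = 1515 * 1.0 = 1515 m^3

1515 m^3


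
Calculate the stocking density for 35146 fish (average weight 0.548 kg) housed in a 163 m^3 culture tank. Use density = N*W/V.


Total biomass = 35146 fish * 0.548 kg = 19260.008 kg
Density = total biomass / volume = 19260.008 / 163 = 118.16 kg/m^3

118.16 kg/m^3


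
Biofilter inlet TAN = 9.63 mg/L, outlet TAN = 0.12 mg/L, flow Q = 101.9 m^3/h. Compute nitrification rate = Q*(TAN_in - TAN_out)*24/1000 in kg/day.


Concentration drop: TAN_in - TAN_out = 9.63 - 0.12 = 9.51 mg/L
Hourly TAN removed = Q * dTAN = 101.9 m^3/h * 9.51 mg/L = 969.069 g/h  (m^3/h * mg/L = g/h)
Daily TAN removed = 969.069 * 24 = 23257.656 g/day
Convert to kg/day: 23257.656 / 1000 = 23.257656 kg/day

23.257656 kg/day


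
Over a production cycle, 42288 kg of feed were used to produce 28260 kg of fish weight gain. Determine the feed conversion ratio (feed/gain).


FCR = feed consumed / weight gained
FCR = 42288 kg / 28260 kg = 1.49639

1.49639


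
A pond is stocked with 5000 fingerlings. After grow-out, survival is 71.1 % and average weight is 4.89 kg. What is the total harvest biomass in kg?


Survivors = 5000 * 71.1/100 = 3555 fish
Harvest biomass = survivors * W_f = 3555 * 4.89 = 17383.95 kg

17383.95 kg


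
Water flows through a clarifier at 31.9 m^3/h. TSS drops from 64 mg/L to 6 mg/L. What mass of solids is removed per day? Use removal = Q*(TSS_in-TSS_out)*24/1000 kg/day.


Concentration drop: TSS_in - TSS_out = 64 - 6 = 58 mg/L
Hourly solids removed = Q * dTSS = 31.9 m^3/h * 58 mg/L = 1850.2 g/h  (m^3/h * mg/L = g/h)
Daily solids removed = 1850.2 * 24 = 44404.8 g/day
Convert g to kg: 44404.8 / 1000 = 44.4048 kg/day

44.4048 kg/day


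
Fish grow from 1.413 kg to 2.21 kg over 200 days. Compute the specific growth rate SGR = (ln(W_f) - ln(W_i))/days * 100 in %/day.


ln(W_f) = ln(2.21) = 0.79299252
ln(W_i) = ln(1.413) = 0.3457151
ln(W_f) - ln(W_i) = 0.79299252 - 0.3457151 = 0.44727742
SGR = 0.44727742 / 200 * 100 = 0.223639 %/day

0.223639 %/day


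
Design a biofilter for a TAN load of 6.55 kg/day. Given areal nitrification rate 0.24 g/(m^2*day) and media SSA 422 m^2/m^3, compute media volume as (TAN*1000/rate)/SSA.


A = 6.55*1000 / 0.24 = 27291.667 m^2
V = 27291.667 / 422 = 64.6722

64.6722 m^3


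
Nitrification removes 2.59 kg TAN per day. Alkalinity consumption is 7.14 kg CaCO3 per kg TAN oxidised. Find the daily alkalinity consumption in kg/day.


Alkalinity factor: 7.14 kg CaCO3 consumed per kg TAN nitrified
alk = 2.59 kg TAN * 7.14 = 18.4926 kg CaCO3/day

18.4926 kg CaCO3/day


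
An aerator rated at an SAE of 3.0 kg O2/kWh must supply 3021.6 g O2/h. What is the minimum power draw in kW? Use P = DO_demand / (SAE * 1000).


SAE in g O2/kWh = 3.0 * 1000 = 3000 g/kWh
P = DO_demand / SAE_g = 3021.6 / 3000 = 1.0072 kW

1.0072 kW


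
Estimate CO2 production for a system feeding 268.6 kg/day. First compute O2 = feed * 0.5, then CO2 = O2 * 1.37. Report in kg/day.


O2 = 268.6 * 0.5 = 134.3
CO2 = 134.3 * 1.37 = 183.991

183.991 kg/day


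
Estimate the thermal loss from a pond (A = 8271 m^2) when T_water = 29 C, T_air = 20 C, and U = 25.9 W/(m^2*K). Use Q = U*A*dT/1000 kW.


Temperature difference dT = 29 - 20 = 9 K
Heat loss (W) = U * A * dT = 25.9 * 8271 * 9 = 1927970.1 W
Convert to kW: 1927970.1 / 1000 = 1927.9701 kW

1927.9701 kW


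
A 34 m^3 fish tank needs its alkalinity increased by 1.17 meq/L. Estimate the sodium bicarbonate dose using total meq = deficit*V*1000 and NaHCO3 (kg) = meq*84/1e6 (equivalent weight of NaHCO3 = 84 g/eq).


Tank volume in L = 34 m^3 * 1000 = 34000 L
Total meq required = 1.17 meq/L * 34000 L = 39780 meq
NaHCO3 mass = 39780 meq * 84 mg/meq / 1e6 = 3.34152 kg

3.34152 kg


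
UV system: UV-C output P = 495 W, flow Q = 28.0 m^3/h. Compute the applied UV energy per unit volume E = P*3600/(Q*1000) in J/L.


Energy delivered per hour = 495 W * 3600 s = 1782000 J/h
Volume treated per hour = 28.0 m^3/h * 1000 = 28000 L/h
dose = 1782000 / 28000 = 63.6429 J/L

63.6429 J/L


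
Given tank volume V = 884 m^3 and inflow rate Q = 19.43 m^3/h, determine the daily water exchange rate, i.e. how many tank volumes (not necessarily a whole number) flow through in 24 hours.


Daily flow volume = 19.43 m^3/h * 24 h = 466.32 m^3/day
Exchanges = daily flow / tank volume = 466.32 / 884 = 0.527511 exchanges/day

0.527511 exchanges/day


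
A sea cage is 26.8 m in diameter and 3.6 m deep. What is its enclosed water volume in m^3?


r = d/2 = 26.8/2 = 13.4 m
Base area = pi*r^2 = pi*13.4^2 = 564.10438 m^2
Volume = 564.10438 * 3.6 = 2030.78 m^3

2030.78 m^3


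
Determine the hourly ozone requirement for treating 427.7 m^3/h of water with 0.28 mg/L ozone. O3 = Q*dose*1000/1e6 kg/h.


O3 demand (mg/h) = Q * dose * 1000 = 427.7 * 0.28 * 1000 = 119756 mg/h
Convert mg to kg: 119756 / 1e6 = 0.119756 kg/h

0.119756 kg/h


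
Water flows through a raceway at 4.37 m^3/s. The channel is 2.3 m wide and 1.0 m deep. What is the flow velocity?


Cross-sectional area = W * d = 2.3 * 1.0 = 2.3 m^2
Velocity = Q / A = 4.37 / 2.3 = 1.9 m/s

1.9 m/s


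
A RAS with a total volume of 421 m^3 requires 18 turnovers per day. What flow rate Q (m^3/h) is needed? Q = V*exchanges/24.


Daily recirculation volume = 421 m^3 * 18 = 7578 m^3/day
Flow rate Q = daily volume / 24 h = 7578 / 24 = 315.75 m^3/h

315.75 m^3/h


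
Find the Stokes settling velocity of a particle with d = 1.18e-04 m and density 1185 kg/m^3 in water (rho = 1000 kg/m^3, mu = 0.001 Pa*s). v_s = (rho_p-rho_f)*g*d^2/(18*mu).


Density difference: rho_p - rho_f = 1185 - 1000 = 185 kg/m^3
d^2 = (1.18e-04)^2 = 1.3924e-08 m^2
Numerator = (rho_p - rho_f) * g * d^2 = 185 * 9.81 * 1.3924e-08 = 2.5269971e-05
Denominator = 18 * mu = 18 * 0.001 = 0.018
v_s = 2.5269971e-05 / 0.018 = 0.00140389 m/s
Check: Re = rho_f * v_s * d / mu = 1000 * 0.00140389 * 1.18e-04 / 0.001 = 0.166 < 1, so Stokes' law applies.

0.00140389 m/s


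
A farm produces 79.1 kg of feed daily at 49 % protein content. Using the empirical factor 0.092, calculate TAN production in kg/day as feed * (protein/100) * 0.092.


Protein in feed = 79.1 * 49/100 = 38.759 kg/day
TAN = protein * 0.092 = 38.759 * 0.092 = 3.565828 kg/day

3.565828 kg/day


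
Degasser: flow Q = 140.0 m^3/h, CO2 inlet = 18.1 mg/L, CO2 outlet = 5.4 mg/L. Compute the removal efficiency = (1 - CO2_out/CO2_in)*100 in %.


CO2_out / CO2_in = 5.4 / 18.1 = 0.29834254
Fraction remaining = 0.29834254
efficiency = (1 - 0.29834254) * 100 = 70.1657 %

70.1657 %


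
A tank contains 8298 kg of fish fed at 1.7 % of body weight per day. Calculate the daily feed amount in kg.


Feeding rate fraction = 1.7% / 100 = 0.017
Daily feed = 8298 kg * 0.017 = 141.066 kg/day

141.066 kg/day


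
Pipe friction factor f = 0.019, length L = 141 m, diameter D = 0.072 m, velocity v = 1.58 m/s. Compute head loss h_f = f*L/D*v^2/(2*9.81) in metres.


v^2 = 1.58^2 = 2.4964 m^2/s^2
L/D = 141/0.072 = 1958.3333
h_f = f*(L/D)*v^2/(2g) = 0.019 * 1958.3333 * 2.4964 / 19.62 = 4.7343 m

4.7343 m


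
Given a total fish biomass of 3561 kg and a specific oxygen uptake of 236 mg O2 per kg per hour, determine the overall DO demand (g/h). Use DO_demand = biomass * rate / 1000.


Total O2 consumption (mg/h) = 3561 kg * 236 mg/(kg*h) = 840396 mg/h
Convert to g/h: 840396 / 1000 = 840.396 g/h

840.396 g/h


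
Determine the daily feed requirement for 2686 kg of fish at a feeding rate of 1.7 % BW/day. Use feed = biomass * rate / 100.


Feeding rate fraction = 1.7% / 100 = 0.017
Daily feed = 2686 kg * 0.017 = 45.662 kg/day

45.662 kg/day


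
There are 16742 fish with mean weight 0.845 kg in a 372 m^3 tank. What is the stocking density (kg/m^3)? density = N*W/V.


Total biomass = 16742 fish * 0.845 kg = 14146.99 kg
Density = total biomass / volume = 14146.99 / 372 = 38.0295 kg/m^3

38.0295 kg/m^3


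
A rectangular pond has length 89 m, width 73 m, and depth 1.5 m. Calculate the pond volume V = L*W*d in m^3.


Base area = L * W = 89 * 73 = 6497 m^2
Volume = area * depth = 6497 * 1.5 = 9745.5 m^3

9745.5 m^3


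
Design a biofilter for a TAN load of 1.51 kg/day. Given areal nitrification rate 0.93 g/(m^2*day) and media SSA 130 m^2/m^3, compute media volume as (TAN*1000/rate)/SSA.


A = 1.51*1000 / 0.93 = 1623.6559 m^2
V = 1623.6559 / 130 = 12.4897

12.4897 m^3


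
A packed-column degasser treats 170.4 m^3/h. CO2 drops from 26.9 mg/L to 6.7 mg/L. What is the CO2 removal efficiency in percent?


CO2_out / CO2_in = 6.7 / 26.9 = 0.24907063
Fraction remaining = 0.24907063
efficiency = (1 - 0.24907063) * 100 = 75.0929 %

75.0929 %


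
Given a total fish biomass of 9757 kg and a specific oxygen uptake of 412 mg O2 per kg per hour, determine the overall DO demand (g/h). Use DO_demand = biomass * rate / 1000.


Total O2 consumption (mg/h) = 9757 kg * 412 mg/(kg*h) = 4019884 mg/h
Convert to g/h: 4019884 / 1000 = 4019.884 g/h

4019.884 g/h


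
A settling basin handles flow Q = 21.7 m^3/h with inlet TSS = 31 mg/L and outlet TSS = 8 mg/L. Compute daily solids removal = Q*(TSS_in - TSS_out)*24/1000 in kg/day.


Concentration drop: TSS_in - TSS_out = 31 - 8 = 23 mg/L
Hourly solids removed = Q * dTSS = 21.7 m^3/h * 23 mg/L = 499.1 g/h  (m^3/h * mg/L = g/h)
Daily solids removed = 499.1 * 24 = 11978.4 g/day
Convert g to kg: 11978.4 / 1000 = 11.9784 kg/day

11.9784 kg/day


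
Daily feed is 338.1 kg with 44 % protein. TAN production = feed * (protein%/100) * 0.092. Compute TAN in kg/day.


Protein in feed = 338.1 * 44/100 = 148.764 kg/day
TAN = protein * 0.092 = 148.764 * 0.092 = 13.686288 kg/day

13.686288 kg/day


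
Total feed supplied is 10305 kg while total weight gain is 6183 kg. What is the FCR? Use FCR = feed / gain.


FCR = feed consumed / weight gained
FCR = 10305 kg / 6183 kg = 1.66667

1.66667


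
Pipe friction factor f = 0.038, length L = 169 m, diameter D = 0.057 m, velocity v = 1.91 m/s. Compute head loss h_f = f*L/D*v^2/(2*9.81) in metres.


v^2 = 1.91^2 = 3.6481 m^2/s^2
L/D = 169/0.057 = 2964.9123
h_f = f*(L/D)*v^2/(2g) = 0.038 * 2964.9123 * 3.6481 / 19.62 = 20.949 m

20.949 m


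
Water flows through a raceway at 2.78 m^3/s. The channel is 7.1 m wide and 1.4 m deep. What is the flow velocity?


Cross-sectional area = W * d = 7.1 * 1.4 = 9.94 m^2
Velocity = Q / A = 2.78 / 9.94 = 0.279678 m/s

0.279678 m/s


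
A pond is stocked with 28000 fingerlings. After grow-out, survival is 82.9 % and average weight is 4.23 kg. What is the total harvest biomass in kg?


Survivors = 28000 * 82.9/100 = 23212 fish
Harvest biomass = survivors * W_f = 23212 * 4.23 = 98186.76 kg

98186.76 kg


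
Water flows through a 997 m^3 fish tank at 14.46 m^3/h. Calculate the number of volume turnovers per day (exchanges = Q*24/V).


Daily flow volume = 14.46 m^3/h * 24 h = 347.04 m^3/day
Exchanges = daily flow / tank volume = 347.04 / 997 = 0.348084 exchanges/day

0.348084 exchanges/day


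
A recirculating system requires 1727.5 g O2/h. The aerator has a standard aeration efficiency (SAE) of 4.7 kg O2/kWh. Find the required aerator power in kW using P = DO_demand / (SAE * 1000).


SAE in g O2/kWh = 4.7 * 1000 = 4700 g/kWh
P = DO_demand / SAE_g = 1727.5 / 4700 = 0.367553 kW

0.367553 kW


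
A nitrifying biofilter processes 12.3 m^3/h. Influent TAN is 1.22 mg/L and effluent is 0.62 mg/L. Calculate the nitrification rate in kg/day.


Concentration drop: TAN_in - TAN_out = 1.22 - 0.62 = 0.6 mg/L
Hourly TAN removed = Q * dTAN = 12.3 m^3/h * 0.6 mg/L = 7.38 g/h  (m^3/h * mg/L = g/h)
Daily TAN removed = 7.38 * 24 = 177.12 g/day
Convert to kg/day: 177.12 / 1000 = 0.17712 kg/day

0.17712 kg/day


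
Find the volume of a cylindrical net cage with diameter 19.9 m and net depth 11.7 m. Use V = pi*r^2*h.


r = d/2 = 19.9/2 = 9.95 m
Base area = pi*r^2 = pi*9.95^2 = 311.02553 m^2
Volume = 311.02553 * 11.7 = 3639 m^3

3639 m^3


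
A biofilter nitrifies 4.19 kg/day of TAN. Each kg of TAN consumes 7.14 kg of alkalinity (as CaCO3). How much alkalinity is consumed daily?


Alkalinity factor: 7.14 kg CaCO3 consumed per kg TAN nitrified
alk = 4.19 kg TAN * 7.14 = 29.9166 kg CaCO3/day

29.9166 kg CaCO3/day


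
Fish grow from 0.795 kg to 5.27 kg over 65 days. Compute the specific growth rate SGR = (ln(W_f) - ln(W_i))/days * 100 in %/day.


ln(W_f) = ln(5.27) = 1.6620304
ln(W_i) = ln(0.795) = -0.22941316
ln(W_f) - ln(W_i) = 1.6620304 - -0.22941316 = 1.8914436
SGR = 1.8914436 / 65 * 100 = 2.90991 %/day

2.90991 %/day


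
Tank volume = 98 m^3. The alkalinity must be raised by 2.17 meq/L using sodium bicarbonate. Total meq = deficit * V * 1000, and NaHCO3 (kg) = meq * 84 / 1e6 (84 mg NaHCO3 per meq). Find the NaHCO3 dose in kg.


Tank volume in L = 98 m^3 * 1000 = 98000 L
Total meq required = 2.17 meq/L * 98000 L = 212660 meq
NaHCO3 mass = 212660 meq * 84 mg/meq / 1e6 = 17.8634 kg

17.8634 kg


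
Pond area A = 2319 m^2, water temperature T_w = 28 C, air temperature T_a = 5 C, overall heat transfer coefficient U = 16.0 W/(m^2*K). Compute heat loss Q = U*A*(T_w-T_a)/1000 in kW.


Temperature difference dT = 28 - 5 = 23 K
Heat loss (W) = U * A * dT = 16.0 * 2319 * 23 = 853392 W
Convert to kW: 853392 / 1000 = 853.392 kW

853.392 kW


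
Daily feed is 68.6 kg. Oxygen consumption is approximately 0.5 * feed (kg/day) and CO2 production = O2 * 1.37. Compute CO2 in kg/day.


O2 = 68.6 * 0.5 = 34.3
CO2 = 34.3 * 1.37 = 46.991

46.991 kg/day


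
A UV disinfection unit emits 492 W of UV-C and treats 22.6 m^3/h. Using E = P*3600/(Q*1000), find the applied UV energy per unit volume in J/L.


Energy delivered per hour = 492 W * 3600 s = 1771200 J/h
Volume treated per hour = 22.6 m^3/h * 1000 = 22600 L/h
dose = 1771200 / 22600 = 78.3717 J/L

78.3717 J/L


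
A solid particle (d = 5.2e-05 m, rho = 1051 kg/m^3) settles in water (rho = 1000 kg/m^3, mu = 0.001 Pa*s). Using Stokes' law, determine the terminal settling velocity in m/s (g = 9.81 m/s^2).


Density difference: rho_p - rho_f = 1051 - 1000 = 51 kg/m^3
d^2 = (5.2e-05)^2 = 2.704e-09 m^2
Numerator = (rho_p - rho_f) * g * d^2 = 51 * 9.81 * 2.704e-09 = 1.3528382e-06
Denominator = 18 * mu = 18 * 0.001 = 0.018
v_s = 1.3528382e-06 / 0.018 = 7.51577e-05 m/s
Check: Re = rho_f * v_s * d / mu = 1000 * 7.51577e-05 * 5.2e-05 / 0.001 = 0.00391 < 1, so Stokes' law applies.

7.51577e-05 m/s


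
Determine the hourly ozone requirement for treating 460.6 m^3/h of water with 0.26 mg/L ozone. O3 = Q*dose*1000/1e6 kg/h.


O3 demand (mg/h) = Q * dose * 1000 = 460.6 * 0.26 * 1000 = 119756 mg/h
Convert mg to kg: 119756 / 1e6 = 0.119756 kg/h

0.119756 kg/h


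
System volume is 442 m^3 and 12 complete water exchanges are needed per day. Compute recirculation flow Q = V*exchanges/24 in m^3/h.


Daily recirculation volume = 442 m^3 * 12 = 5304 m^3/day
Flow rate Q = daily volume / 24 h = 5304 / 24 = 221 m^3/h

221 m^3/h


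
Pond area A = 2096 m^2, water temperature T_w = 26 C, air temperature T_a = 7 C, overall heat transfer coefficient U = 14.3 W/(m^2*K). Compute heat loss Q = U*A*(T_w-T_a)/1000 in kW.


Temperature difference dT = 26 - 7 = 19 K
Heat loss (W) = U * A * dT = 14.3 * 2096 * 19 = 569483.2 W
Convert to kW: 569483.2 / 1000 = 569.4832 kW

569.4832 kW


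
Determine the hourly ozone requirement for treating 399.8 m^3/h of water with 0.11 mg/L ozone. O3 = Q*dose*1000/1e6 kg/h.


O3 demand (mg/h) = Q * dose * 1000 = 399.8 * 0.11 * 1000 = 43978 mg/h
Convert mg to kg: 43978 / 1e6 = 0.043978 kg/h

0.043978 kg/h


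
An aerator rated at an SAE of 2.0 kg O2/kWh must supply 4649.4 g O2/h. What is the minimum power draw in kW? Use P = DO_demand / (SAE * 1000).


SAE in g O2/kWh = 2.0 * 1000 = 2000 g/kWh
P = DO_demand / SAE_g = 4649.4 / 2000 = 2.3247 kW

2.3247 kW


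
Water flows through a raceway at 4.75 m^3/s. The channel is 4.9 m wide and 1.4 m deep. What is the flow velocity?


Cross-sectional area = W * d = 4.9 * 1.4 = 6.86 m^2
Velocity = Q / A = 4.75 / 6.86 = 0.69242 m/s

0.69242 m/s


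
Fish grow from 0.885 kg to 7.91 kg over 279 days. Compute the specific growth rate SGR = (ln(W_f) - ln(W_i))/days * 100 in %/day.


ln(W_f) = ln(7.91) = 2.0681278
ln(W_i) = ln(0.885) = -0.12216763
ln(W_f) - ln(W_i) = 2.0681278 - -0.12216763 = 2.1902954
SGR = 2.1902954 / 279 * 100 = 0.785052 %/day

0.785052 %/day


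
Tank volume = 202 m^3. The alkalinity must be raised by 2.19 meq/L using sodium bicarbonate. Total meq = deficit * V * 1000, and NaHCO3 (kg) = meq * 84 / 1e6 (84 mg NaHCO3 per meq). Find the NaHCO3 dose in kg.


Tank volume in L = 202 m^3 * 1000 = 202000 L
Total meq required = 2.19 meq/L * 202000 L = 442380 meq
NaHCO3 mass = 442380 meq * 84 mg/meq / 1e6 = 37.1599 kg

37.1599 kg


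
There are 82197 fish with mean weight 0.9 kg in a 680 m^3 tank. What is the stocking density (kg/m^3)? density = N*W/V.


Total biomass = 82197 fish * 0.9 kg = 73977.3 kg
Density = total biomass / volume = 73977.3 / 680 = 108.79 kg/m^3

108.79 kg/m^3


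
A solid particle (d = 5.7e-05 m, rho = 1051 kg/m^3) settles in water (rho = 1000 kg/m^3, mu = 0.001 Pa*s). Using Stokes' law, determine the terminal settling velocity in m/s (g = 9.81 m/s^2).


Density difference: rho_p - rho_f = 1051 - 1000 = 51 kg/m^3
d^2 = (5.7e-05)^2 = 3.249e-09 m^2
Numerator = (rho_p - rho_f) * g * d^2 = 51 * 9.81 * 3.249e-09 = 1.6255072e-06
Denominator = 18 * mu = 18 * 0.001 = 0.018
v_s = 1.6255072e-06 / 0.018 = 9.0306e-05 m/s
Check: Re = rho_f * v_s * d / mu = 1000 * 9.0306e-05 * 5.7e-05 / 0.001 = 0.00515 < 1, so Stokes' law applies.

9.0306e-05 m/s


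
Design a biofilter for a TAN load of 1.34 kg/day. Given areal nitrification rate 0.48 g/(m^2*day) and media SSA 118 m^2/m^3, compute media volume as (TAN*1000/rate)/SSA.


A = 1.34*1000 / 0.48 = 2791.6667 m^2
V = 2791.6667 / 118 = 23.6582

23.6582 m^3


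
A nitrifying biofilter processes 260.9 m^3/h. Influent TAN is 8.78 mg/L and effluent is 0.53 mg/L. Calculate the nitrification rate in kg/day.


Concentration drop: TAN_in - TAN_out = 8.78 - 0.53 = 8.25 mg/L
Hourly TAN removed = Q * dTAN = 260.9 m^3/h * 8.25 mg/L = 2152.425 g/h  (m^3/h * mg/L = g/h)
Daily TAN removed = 2152.425 * 24 = 51658.2 g/day
Convert to kg/day: 51658.2 / 1000 = 51.6582 kg/day

51.6582 kg/day


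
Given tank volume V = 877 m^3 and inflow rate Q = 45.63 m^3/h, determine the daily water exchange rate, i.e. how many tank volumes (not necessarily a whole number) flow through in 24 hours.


Daily flow volume = 45.63 m^3/h * 24 h = 1095.12 m^3/day
Exchanges = daily flow / tank volume = 1095.12 / 877 = 1.24871 exchanges/day

1.24871 exchanges/day


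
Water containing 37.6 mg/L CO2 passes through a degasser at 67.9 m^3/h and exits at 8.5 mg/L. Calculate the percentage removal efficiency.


CO2_out / CO2_in = 8.5 / 37.6 = 0.22606383
Fraction remaining = 0.22606383
efficiency = (1 - 0.22606383) * 100 = 77.3936 %

77.3936 %


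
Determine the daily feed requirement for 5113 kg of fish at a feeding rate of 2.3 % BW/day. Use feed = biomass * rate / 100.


Feeding rate fraction = 2.3% / 100 = 0.023
Daily feed = 5113 kg * 0.023 = 117.599 kg/day

117.599 kg/day


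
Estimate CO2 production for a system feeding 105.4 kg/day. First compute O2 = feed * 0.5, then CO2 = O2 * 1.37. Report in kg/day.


O2 = 105.4 * 0.5 = 52.7
CO2 = 52.7 * 1.37 = 72.199

72.199 kg/day


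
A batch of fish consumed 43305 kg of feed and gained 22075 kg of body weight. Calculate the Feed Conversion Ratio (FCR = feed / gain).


FCR = feed consumed / weight gained
FCR = 43305 kg / 22075 kg = 1.96172

1.96172


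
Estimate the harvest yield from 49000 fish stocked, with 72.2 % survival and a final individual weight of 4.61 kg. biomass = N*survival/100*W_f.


Survivors = 49000 * 72.2/100 = 35378 fish
Harvest biomass = survivors * W_f = 35378 * 4.61 = 163092.58 kg

163092.58 kg


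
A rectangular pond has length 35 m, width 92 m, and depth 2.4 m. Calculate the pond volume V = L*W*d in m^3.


Base area = L * W = 35 * 92 = 3220 m^2
Volume = area * depth = 3220 * 2.4 = 7728 m^3

7728 m^3


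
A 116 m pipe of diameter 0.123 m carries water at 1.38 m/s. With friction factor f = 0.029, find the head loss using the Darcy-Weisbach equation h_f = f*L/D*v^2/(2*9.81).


v^2 = 1.38^2 = 1.9044 m^2/s^2
L/D = 116/0.123 = 943.08943
h_f = f*(L/D)*v^2/(2g) = 0.029 * 943.08943 * 1.9044 / 19.62 = 2.65467 m

2.65467 m


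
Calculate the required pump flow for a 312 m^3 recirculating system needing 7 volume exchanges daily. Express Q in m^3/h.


Daily recirculation volume = 312 m^3 * 7 = 2184 m^3/day
Flow rate Q = daily volume / 24 h = 2184 / 24 = 91 m^3/h

91 m^3/h


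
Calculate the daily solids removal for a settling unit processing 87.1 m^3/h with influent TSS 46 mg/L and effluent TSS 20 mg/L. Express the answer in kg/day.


Concentration drop: TSS_in - TSS_out = 46 - 20 = 26 mg/L
Hourly solids removed = Q * dTSS = 87.1 m^3/h * 26 mg/L = 2264.6 g/h  (m^3/h * mg/L = g/h)
Daily solids removed = 2264.6 * 24 = 54350.4 g/day
Convert g to kg: 54350.4 / 1000 = 54.3504 kg/day

54.3504 kg/day


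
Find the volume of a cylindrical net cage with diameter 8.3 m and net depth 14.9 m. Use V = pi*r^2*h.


r = d/2 = 8.3/2 = 4.15 m
Base area = pi*r^2 = pi*4.15^2 = 54.106079 m^2
Volume = 54.106079 * 14.9 = 806.181 m^3

806.181 m^3


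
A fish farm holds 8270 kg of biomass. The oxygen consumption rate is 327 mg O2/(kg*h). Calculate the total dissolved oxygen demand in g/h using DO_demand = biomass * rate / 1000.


Total O2 consumption (mg/h) = 8270 kg * 327 mg/(kg*h) = 2704290 mg/h
Convert to g/h: 2704290 / 1000 = 2704.29 g/h

2704.29 g/h


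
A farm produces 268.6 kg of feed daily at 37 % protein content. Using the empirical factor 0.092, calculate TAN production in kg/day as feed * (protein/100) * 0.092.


Protein in feed = 268.6 * 37/100 = 99.382 kg/day
TAN = protein * 0.092 = 99.382 * 0.092 = 9.143144 kg/day

9.143144 kg/day


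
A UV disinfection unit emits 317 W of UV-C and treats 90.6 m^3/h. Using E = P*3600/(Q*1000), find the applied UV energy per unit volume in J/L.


Energy delivered per hour = 317 W * 3600 s = 1141200 J/h
Volume treated per hour = 90.6 m^3/h * 1000 = 90600 L/h
dose = 1141200 / 90600 = 12.596 J/L

12.596 J/L


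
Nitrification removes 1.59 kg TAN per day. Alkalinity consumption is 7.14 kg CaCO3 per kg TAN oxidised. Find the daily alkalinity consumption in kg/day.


Alkalinity factor: 7.14 kg CaCO3 consumed per kg TAN nitrified
alk = 1.59 kg TAN * 7.14 = 11.3526 kg CaCO3/day

11.3526 kg CaCO3/day


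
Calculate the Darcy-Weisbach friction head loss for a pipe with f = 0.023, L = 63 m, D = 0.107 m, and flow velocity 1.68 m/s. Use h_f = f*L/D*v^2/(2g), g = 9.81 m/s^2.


v^2 = 1.68^2 = 2.8224 m^2/s^2
L/D = 63/0.107 = 588.78505
h_f = f*(L/D)*v^2/(2g) = 0.023 * 588.78505 * 2.8224 / 19.62 = 1.94807 m

1.94807 m


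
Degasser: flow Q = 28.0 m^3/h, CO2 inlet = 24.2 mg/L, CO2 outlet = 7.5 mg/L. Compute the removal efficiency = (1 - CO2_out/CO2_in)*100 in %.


CO2_out / CO2_in = 7.5 / 24.2 = 0.30991736
Fraction remaining = 0.30991736
efficiency = (1 - 0.30991736) * 100 = 69.0083 %

69.0083 %


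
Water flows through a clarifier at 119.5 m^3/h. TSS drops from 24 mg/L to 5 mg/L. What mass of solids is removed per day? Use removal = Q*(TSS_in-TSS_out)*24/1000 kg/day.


Concentration drop: TSS_in - TSS_out = 24 - 5 = 19 mg/L
Hourly solids removed = Q * dTSS = 119.5 m^3/h * 19 mg/L = 2270.5 g/h  (m^3/h * mg/L = g/h)
Daily solids removed = 2270.5 * 24 = 54492 g/day
Convert g to kg: 54492 / 1000 = 54.492 kg/day

54.492 kg/day


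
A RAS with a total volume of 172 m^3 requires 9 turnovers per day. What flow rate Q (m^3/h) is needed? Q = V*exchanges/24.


Daily recirculation volume = 172 m^3 * 9 = 1548 m^3/day
Flow rate Q = daily volume / 24 h = 1548 / 24 = 64.5 m^3/h

64.5 m^3/h


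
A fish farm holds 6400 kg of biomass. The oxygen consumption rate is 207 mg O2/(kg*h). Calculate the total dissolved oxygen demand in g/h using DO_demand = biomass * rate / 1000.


Total O2 consumption (mg/h) = 6400 kg * 207 mg/(kg*h) = 1324800 mg/h
Convert to g/h: 1324800 / 1000 = 1324.8 g/h

1324.8 g/h


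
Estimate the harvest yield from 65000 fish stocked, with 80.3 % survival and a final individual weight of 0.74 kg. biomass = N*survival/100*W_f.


Survivors = 65000 * 80.3/100 = 52195 fish
Harvest biomass = survivors * W_f = 52195 * 0.74 = 38624.3 kg

38624.3 kg


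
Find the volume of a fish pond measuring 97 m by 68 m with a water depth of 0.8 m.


Base area = L * W = 97 * 68 = 6596 m^2
Volume = area * depth = 6596 * 0.8 = 5276.8 m^3

5276.8 m^3


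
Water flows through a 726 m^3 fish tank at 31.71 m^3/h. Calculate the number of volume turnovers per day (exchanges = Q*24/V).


Daily flow volume = 31.71 m^3/h * 24 h = 761.04 m^3/day
Exchanges = daily flow / tank volume = 761.04 / 726 = 1.04826 exchanges/day

1.04826 exchanges/day


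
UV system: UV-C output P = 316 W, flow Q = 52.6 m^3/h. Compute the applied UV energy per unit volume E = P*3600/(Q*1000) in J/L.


Energy delivered per hour = 316 W * 3600 s = 1137600 J/h
Volume treated per hour = 52.6 m^3/h * 1000 = 52600 L/h
dose = 1137600 / 52600 = 21.6274 J/L

21.6274 J/L


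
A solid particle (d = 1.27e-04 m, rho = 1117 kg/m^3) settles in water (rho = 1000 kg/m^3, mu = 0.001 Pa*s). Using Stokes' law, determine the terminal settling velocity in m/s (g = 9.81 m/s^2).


Density difference: rho_p - rho_f = 1117 - 1000 = 117 kg/m^3
d^2 = (1.27e-04)^2 = 1.6129e-08 m^2
Numerator = (rho_p - rho_f) * g * d^2 = 117 * 9.81 * 1.6129e-08 = 1.8512382e-05
Denominator = 18 * mu = 18 * 0.001 = 0.018
v_s = 1.8512382e-05 / 0.018 = 0.00102847 m/s
Check: Re = rho_f * v_s * d / mu = 1000 * 0.00102847 * 1.27e-04 / 0.001 = 0.131 < 1, so Stokes' law applies.

0.00102847 m/s


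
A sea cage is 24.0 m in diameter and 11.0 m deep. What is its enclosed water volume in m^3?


r = d/2 = 24.0/2 = 12 m
Base area = pi*r^2 = pi*12^2 = 452.38934 m^2
Volume = 452.38934 * 11.0 = 4976.28 m^3

4976.28 m^3


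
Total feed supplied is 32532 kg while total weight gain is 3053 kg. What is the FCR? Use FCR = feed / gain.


FCR = feed consumed / weight gained
FCR = 32532 kg / 3053 kg = 10.6557

10.6557


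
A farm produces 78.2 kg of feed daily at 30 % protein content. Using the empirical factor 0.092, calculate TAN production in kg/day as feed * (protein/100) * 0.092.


Protein in feed = 78.2 * 30/100 = 23.46 kg/day
TAN = protein * 0.092 = 23.46 * 0.092 = 2.15832 kg/day

2.15832 kg/day


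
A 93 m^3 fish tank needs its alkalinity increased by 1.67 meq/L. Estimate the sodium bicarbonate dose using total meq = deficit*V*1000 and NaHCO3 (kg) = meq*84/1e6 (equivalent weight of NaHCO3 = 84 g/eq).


Tank volume in L = 93 m^3 * 1000 = 93000 L
Total meq required = 1.67 meq/L * 93000 L = 155310 meq
NaHCO3 mass = 155310 meq * 84 mg/meq / 1e6 = 13.046 kg

13.046 kg


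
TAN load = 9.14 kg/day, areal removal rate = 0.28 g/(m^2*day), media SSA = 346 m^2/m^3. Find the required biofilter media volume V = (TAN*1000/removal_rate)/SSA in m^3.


A = 9.14*1000 / 0.28 = 32642.857 m^2
V = 32642.857 / 346 = 94.3435

94.3435 m^3


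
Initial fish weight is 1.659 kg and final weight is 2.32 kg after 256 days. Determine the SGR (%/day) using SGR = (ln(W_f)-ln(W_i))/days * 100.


ln(W_f) = ln(2.32) = 0.84156719
ln(W_i) = ln(1.659) = 0.50621501
ln(W_f) - ln(W_i) = 0.84156719 - 0.50621501 = 0.33535218
SGR = 0.33535218 / 256 * 100 = 0.130997 %/day

0.130997 %/day


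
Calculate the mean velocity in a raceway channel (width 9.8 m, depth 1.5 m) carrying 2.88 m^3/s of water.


Cross-sectional area = W * d = 9.8 * 1.5 = 14.7 m^2
Velocity = Q / A = 2.88 / 14.7 = 0.195918 m/s

0.195918 m/s


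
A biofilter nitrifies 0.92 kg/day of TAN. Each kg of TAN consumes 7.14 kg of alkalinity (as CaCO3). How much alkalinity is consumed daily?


Alkalinity factor: 7.14 kg CaCO3 consumed per kg TAN nitrified
alk = 0.92 kg TAN * 7.14 = 6.5688 kg CaCO3/day

6.5688 kg CaCO3/day


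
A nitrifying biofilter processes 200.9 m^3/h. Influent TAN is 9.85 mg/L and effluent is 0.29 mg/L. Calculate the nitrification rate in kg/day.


Concentration drop: TAN_in - TAN_out = 9.85 - 0.29 = 9.56 mg/L
Hourly TAN removed = Q * dTAN = 200.9 m^3/h * 9.56 mg/L = 1920.604 g/h  (m^3/h * mg/L = g/h)
Daily TAN removed = 1920.604 * 24 = 46094.496 g/day
Convert to kg/day: 46094.496 / 1000 = 46.094496 kg/day

46.094496 kg/day


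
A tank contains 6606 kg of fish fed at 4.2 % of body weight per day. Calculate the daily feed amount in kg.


Feeding rate fraction = 4.2% / 100 = 0.042
Daily feed = 6606 kg * 0.042 = 277.452 kg/day

277.452 kg/day


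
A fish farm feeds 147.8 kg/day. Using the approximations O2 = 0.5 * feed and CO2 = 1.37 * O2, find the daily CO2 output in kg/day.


O2 = 147.8 * 0.5 = 73.9
CO2 = 73.9 * 1.37 = 101.243

101.243 kg/day


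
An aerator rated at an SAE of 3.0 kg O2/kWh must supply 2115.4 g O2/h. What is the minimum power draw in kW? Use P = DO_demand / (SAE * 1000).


SAE in g O2/kWh = 3.0 * 1000 = 3000 g/kWh
P = DO_demand / SAE_g = 2115.4 / 3000 = 0.705133 kW

0.705133 kW


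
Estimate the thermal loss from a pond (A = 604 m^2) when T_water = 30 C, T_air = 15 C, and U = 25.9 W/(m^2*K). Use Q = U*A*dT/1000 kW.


Temperature difference dT = 30 - 15 = 15 K
Heat loss (W) = U * A * dT = 25.9 * 604 * 15 = 234654 W
Convert to kW: 234654 / 1000 = 234.654 kW

234.654 kW


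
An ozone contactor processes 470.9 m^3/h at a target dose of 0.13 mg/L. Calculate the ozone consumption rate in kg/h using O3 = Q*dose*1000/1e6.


O3 demand (mg/h) = Q * dose * 1000 = 470.9 * 0.13 * 1000 = 61217 mg/h
Convert mg to kg: 61217 / 1e6 = 0.061217 kg/h

0.061217 kg/h


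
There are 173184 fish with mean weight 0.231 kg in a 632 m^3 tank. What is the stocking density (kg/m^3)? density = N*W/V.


Total biomass = 173184 fish * 0.231 kg = 40005.504 kg
Density = total biomass / volume = 40005.504 / 632 = 63.2998 kg/m^3

63.2998 kg/m^3


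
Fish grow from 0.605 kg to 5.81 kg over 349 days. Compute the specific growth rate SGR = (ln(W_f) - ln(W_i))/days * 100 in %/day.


ln(W_f) = ln(5.81) = 1.7595806
ln(W_i) = ln(0.605) = -0.50252682
ln(W_f) - ln(W_i) = 1.7595806 - -0.50252682 = 2.2621074
SGR = 2.2621074 / 349 * 100 = 0.648168 %/day

0.648168 %/day


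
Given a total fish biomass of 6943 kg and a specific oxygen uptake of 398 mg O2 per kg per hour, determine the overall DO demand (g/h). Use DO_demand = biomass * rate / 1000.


Total O2 consumption (mg/h) = 6943 kg * 398 mg/(kg*h) = 2763314 mg/h
Convert to g/h: 2763314 / 1000 = 2763.314 g/h

2763.314 g/h
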